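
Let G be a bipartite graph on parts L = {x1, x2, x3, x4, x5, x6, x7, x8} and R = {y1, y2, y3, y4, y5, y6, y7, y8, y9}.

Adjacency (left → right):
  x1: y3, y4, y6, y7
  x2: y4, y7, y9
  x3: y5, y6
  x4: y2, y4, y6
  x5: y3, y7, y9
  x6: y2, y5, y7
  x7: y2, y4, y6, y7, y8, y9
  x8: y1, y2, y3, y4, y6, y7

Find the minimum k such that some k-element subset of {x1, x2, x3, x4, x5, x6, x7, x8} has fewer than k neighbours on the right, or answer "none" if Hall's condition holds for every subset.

A matching saturating every left vertex exists, for instance x1→y3, x2→y4, x3→y5, x4→y2, x5→y9, x6→y7, x7→y8, x8→y6.
By Hall's marriage theorem, this means |N(S)| ≥ |S| for every subset S, so no violating subset exists.

none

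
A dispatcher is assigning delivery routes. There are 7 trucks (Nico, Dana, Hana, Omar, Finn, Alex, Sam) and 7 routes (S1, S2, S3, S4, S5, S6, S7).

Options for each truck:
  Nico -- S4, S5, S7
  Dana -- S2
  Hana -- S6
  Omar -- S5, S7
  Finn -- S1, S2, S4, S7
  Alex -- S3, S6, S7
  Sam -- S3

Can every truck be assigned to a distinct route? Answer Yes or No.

A valid assignment of size 7: Nico–S4, Dana–S2, Hana–S6, Omar–S5, Finn–S1, Alex–S7, Sam–S3.
All 7 trucks are covered.

Yes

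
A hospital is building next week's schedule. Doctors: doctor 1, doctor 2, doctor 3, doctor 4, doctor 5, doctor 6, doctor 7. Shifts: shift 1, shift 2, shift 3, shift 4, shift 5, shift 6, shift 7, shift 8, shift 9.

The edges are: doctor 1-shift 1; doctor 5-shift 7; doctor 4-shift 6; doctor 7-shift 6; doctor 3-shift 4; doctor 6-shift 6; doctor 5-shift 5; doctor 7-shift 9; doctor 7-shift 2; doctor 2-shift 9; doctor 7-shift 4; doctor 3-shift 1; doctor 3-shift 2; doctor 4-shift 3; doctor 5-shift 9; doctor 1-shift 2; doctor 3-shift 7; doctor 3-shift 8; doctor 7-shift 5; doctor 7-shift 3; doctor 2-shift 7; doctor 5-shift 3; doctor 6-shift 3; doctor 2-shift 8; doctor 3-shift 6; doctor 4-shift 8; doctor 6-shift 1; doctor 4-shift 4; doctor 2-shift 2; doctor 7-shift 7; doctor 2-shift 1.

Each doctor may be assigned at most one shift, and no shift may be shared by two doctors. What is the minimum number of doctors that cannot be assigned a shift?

One maximum matching: doctor 1–shift 2, doctor 2–shift 8, doctor 3–shift 6, doctor 4–shift 4, doctor 5–shift 7, doctor 6–shift 3, doctor 7–shift 5.
This saturates every doctor, so 7 is the maximum.
That matches 7 of the 7, leaving 0 unmatched; no matching can do better.

0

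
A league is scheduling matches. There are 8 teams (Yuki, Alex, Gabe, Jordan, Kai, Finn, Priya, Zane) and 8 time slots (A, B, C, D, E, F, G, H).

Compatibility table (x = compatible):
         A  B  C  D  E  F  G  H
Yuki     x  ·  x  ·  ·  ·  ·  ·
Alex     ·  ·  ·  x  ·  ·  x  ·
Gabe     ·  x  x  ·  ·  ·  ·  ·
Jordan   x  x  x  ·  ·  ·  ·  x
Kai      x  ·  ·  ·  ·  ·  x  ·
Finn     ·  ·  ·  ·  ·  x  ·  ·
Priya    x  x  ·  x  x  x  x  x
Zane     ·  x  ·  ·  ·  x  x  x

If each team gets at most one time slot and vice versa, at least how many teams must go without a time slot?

0

A valid assignment of size 8: Yuki-A, Alex-D, Gabe-C, Jordan-H, Kai-G, Finn-F, Priya-E, Zane-B.
This saturates every team, so 8 is the maximum.
That matches 8 of the 8, leaving 0 unmatched; no matching can do better.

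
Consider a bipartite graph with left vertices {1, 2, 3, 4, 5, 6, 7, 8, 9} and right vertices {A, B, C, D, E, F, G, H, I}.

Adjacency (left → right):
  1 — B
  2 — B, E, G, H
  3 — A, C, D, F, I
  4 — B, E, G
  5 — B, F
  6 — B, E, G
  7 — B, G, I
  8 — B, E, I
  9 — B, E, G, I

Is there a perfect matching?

No

The set {1, 4, 6, 7, 8, 9} has only 4 neighbours ({B, E, G, I}), so by Hall's theorem at most 7 of the 9 left vertices can be matched.
Hence no matching covers every left vertex.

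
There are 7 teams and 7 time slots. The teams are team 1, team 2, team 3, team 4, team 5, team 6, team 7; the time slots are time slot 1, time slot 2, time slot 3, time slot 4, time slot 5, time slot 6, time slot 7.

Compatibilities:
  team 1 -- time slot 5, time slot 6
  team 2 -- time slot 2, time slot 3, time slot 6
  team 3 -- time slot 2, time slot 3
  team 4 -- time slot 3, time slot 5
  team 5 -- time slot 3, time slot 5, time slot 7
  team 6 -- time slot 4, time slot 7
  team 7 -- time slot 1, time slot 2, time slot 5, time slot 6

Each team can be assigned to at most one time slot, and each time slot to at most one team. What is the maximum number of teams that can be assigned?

A valid assignment of size 7: team 1→time slot 5, team 2→time slot 6, team 3→time slot 2, team 4→time slot 3, team 5→time slot 7, team 6→time slot 4, team 7→time slot 1.
This saturates every team, so 7 is the maximum.

7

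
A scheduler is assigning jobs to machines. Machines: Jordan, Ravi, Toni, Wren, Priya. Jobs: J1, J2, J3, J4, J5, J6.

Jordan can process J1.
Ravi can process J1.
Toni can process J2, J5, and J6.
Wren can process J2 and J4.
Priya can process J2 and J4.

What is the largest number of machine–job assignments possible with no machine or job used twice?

4

One maximum matching: Jordan–J1, Toni–J6, Wren–J4, Priya–J2.
The set {Jordan, Ravi} has only 1 neighbour ({J1}), so by Hall's theorem at most 4 of the 5 machines can be matched.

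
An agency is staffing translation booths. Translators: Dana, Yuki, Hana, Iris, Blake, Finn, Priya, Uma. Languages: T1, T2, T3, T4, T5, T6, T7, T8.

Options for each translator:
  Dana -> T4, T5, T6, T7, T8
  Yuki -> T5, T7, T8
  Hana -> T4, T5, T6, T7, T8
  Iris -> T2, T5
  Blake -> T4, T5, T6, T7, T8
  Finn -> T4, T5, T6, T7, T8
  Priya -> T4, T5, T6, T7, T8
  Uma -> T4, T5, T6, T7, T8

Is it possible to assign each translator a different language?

The set {Dana, Yuki, Hana, Blake, Finn, Priya, Uma} has only 5 neighbours ({T4, T5, T6, T7, T8}), so by Hall's theorem at most 6 of the 8 translators can be matched.
Hence no matching covers every translator.

No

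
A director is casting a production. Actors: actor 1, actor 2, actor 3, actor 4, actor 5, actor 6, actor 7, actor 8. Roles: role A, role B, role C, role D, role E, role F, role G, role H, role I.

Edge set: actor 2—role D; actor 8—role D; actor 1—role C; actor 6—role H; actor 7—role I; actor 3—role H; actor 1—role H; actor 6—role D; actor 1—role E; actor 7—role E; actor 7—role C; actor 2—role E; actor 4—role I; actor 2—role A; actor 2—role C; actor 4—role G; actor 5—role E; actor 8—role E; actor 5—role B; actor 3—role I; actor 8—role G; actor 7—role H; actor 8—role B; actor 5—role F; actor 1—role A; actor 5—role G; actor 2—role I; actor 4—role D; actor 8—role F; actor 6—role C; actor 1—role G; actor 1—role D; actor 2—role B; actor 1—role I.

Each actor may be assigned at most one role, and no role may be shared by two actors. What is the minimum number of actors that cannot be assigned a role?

One maximum matching: actor 1-role C, actor 2-role B, actor 3-role I, actor 4-role D, actor 5-role F, actor 6-role H, actor 7-role E, actor 8-role G.
All 8 actors are matched, so no larger matching exists.
That matches 8 of the 8, leaving 0 unmatched; no matching can do better.

0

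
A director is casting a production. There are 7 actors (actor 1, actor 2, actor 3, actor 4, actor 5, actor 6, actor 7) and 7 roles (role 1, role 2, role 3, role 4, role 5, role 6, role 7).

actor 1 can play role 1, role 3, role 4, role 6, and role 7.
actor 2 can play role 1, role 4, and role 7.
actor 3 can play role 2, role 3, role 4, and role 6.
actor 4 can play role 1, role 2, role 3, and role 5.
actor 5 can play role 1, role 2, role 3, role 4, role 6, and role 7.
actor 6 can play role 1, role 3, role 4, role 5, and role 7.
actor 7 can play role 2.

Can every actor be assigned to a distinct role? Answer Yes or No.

One maximum matching: actor 1-role 7, actor 2-role 4, actor 3-role 3, actor 4-role 5, actor 5-role 6, actor 6-role 1, actor 7-role 2.
All 7 actors are covered.

Yes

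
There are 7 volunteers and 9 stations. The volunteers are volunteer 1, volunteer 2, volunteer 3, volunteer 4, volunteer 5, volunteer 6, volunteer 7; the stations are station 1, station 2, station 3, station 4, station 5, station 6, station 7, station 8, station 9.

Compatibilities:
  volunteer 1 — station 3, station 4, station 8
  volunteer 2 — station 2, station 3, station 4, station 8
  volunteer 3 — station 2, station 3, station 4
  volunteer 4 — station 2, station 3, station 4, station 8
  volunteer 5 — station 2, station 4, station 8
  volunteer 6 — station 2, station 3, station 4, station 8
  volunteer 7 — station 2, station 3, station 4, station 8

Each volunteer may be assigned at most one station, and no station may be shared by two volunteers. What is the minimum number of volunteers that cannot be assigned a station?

3

One maximum matching: volunteer 1–station 4, volunteer 2–station 8, volunteer 3–station 3, volunteer 4–station 2.
The set {volunteer 1, volunteer 2, volunteer 3, volunteer 4, volunteer 5, volunteer 6, volunteer 7} has only 4 neighbours ({station 2, station 3, station 4, station 8}), so by Hall's theorem at most 4 of the 7 volunteers can be matched.
That matches 4 of the 7, leaving 3 unmatched; no matching can do better.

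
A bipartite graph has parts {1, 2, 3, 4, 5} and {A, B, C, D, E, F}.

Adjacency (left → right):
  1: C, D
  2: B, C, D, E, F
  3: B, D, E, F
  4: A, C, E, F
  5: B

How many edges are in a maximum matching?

A valid assignment of size 5: 1→D, 2→E, 3→F, 4→C, 5→B.
This saturates every left vertex, so 5 is the maximum.

5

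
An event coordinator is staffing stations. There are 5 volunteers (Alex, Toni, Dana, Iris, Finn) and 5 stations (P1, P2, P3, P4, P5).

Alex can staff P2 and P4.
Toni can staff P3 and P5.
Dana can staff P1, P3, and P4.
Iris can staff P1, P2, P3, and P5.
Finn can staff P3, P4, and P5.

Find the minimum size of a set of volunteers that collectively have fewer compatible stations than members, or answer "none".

none

A matching saturating every volunteer exists, for instance Alex→P2, Toni→P3, Dana→P4, Iris→P1, Finn→P5.
By Hall's marriage theorem, this means |N(S)| ≥ |S| for every subset S, so no violating subset exists.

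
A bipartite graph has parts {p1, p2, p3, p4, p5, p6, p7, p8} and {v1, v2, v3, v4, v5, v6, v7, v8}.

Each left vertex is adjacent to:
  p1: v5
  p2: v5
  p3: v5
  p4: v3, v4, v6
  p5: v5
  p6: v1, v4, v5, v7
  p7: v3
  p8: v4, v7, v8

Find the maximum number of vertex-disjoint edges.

5

One maximum matching: p1-v5, p4-v6, p6-v1, p7-v3, p8-v7.
The set {p1, p2, p3, p5} has only 1 neighbour ({v5}), so by Hall's theorem at most 5 of the 8 left vertices can be matched.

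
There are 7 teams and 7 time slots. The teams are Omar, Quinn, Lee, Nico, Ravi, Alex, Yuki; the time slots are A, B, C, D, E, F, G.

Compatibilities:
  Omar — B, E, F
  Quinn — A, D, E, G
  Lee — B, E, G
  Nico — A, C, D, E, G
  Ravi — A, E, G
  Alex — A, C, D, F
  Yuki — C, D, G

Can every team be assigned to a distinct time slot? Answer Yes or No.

Yes

For example, pair Omar-E, Quinn-D, Lee-B, Nico-C, Ravi-A, Alex-F, Yuki-G.
All 7 teams are covered.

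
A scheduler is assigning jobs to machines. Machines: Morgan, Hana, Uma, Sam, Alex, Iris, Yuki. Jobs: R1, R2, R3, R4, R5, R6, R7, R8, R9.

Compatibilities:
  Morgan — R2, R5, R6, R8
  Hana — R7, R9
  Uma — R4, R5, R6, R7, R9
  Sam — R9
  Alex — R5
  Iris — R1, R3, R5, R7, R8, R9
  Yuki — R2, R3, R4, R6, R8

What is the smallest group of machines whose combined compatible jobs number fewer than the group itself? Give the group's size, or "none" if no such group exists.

none

A matching saturating every machine exists, for instance Morgan→R8, Hana→R7, Uma→R4, Sam→R9, Alex→R5, Iris→R3, Yuki→R6.
By Hall's marriage theorem, this means |N(S)| ≥ |S| for every subset S, so no violating subset exists.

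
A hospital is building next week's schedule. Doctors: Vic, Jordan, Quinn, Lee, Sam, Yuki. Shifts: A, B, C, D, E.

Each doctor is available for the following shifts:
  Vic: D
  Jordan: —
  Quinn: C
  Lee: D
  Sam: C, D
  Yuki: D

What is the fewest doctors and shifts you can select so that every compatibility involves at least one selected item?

{C, D} is a vertex cover of size 2: every edge has an endpoint in this set.
No smaller cover exists because Vic–D, Quinn–C is a matching of size 2, and a cover must include an endpoint of each of these disjoint edges (König's theorem).

2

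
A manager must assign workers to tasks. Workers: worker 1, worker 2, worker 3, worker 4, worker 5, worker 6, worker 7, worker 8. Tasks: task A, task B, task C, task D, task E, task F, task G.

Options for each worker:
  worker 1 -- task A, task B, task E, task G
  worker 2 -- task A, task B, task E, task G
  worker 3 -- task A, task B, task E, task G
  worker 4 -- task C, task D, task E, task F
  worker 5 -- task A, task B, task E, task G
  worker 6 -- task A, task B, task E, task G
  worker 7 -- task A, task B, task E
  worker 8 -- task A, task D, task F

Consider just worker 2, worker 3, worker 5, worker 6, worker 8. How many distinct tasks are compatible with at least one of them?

6

The union of neighbours of {worker 2, worker 3, worker 5, worker 6, worker 8} is {task A, task B, task D, task E, task F, task G}, which has 6 elements.
Since |N(S)| = 6 ≥ |S| = 5, Hall's condition holds for this subset.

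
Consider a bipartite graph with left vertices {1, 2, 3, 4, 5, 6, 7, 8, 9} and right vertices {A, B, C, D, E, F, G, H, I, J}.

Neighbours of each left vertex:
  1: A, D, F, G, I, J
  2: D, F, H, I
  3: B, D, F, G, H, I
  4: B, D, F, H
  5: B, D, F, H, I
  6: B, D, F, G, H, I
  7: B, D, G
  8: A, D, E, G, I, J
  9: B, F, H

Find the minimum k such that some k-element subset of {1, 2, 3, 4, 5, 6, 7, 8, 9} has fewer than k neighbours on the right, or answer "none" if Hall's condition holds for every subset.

7

Take S = {2, 3, 4, 5, 6, 7, 9}. Its neighbourhood is {B, D, F, G, H, I}, so |N(S)| = 6 < |S| = 7.
Every subset of size less than 7 has at least as many neighbours as members, so 7 is the minimum.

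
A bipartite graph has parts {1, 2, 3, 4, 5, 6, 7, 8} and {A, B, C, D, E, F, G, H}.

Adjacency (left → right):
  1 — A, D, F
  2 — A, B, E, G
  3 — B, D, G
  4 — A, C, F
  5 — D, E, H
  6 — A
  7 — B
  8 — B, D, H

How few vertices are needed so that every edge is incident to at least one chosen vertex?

8

A maximum matching has 8 edges (e.g. 1–F, 2–E, 3–G, 4–C, 5–H, 6–A, 7–B, 8–D).
By König's theorem the minimum vertex cover has the same size. One such cover is {1, 2, 3, 4, 5, 6, 7, 8}.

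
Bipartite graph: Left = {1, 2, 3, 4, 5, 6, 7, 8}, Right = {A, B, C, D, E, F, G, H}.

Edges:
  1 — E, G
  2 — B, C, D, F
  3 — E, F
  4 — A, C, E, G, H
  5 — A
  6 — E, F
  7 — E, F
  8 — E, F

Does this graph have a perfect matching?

No

The set {3, 6, 7, 8} has only 2 neighbours ({E, F}), so by Hall's theorem at most 6 of the 8 left vertices can be matched.
Hence no matching covers every left vertex.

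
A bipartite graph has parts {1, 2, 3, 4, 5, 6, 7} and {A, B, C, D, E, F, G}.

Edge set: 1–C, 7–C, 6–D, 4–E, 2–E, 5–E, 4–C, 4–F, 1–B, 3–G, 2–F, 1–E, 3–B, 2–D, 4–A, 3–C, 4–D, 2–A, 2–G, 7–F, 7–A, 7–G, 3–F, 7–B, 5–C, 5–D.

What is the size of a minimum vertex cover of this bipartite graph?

7

The 7 edges 1–B, 2–A, 3–F, 4–E, 5–C, 6–D, 7–G form a matching, so any vertex cover needs at least 7 vertices (one per matched edge).
Conversely {1, 2, 3, 4, 5, 6, 7} meets every edge and has exactly 7 vertices, so 7 is optimal.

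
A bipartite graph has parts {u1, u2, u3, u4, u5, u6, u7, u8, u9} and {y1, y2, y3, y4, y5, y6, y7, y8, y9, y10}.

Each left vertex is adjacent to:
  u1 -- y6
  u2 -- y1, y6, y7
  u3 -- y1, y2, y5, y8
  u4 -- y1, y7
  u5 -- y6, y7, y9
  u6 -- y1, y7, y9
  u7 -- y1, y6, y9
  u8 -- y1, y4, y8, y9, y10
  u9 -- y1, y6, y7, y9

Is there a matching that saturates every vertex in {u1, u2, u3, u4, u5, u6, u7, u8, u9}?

No

The set {u1, u2, u4, u5, u6, u7, u9} has only 4 neighbours ({y1, y6, y7, y9}), so by Hall's theorem at most 6 of the 9 left vertices can be matched.
Hence no matching covers every left vertex.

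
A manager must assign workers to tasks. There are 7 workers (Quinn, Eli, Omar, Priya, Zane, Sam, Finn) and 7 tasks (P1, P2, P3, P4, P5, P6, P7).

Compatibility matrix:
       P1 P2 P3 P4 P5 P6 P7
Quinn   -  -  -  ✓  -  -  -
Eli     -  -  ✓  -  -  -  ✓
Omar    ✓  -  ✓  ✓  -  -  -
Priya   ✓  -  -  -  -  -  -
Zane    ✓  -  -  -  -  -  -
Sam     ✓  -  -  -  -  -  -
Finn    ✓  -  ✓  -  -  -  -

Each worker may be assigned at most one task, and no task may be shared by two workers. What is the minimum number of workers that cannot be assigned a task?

A valid assignment of size 4: Quinn-P4, Eli-P7, Omar-P3, Priya-P1.
The set {Quinn, Omar, Priya, Zane, Sam, Finn} has only 3 neighbours ({P1, P3, P4}), so by Hall's theorem at most 4 of the 7 workers can be matched.
That matches 4 of the 7, leaving 3 unmatched; no matching can do better.

3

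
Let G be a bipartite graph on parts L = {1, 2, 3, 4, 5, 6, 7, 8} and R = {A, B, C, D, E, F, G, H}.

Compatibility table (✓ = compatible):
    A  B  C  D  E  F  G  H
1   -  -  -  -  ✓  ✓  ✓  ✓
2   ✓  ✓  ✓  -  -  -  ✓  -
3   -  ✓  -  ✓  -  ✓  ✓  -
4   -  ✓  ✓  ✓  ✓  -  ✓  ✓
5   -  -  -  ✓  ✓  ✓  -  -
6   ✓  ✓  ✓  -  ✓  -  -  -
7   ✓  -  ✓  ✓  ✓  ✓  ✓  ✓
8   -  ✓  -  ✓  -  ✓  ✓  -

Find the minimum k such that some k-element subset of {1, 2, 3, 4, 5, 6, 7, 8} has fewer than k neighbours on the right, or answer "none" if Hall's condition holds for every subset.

A matching saturating every left vertex exists, for instance 1→H, 2→C, 3→F, 4→G, 5→D, 6→E, 7→A, 8→B.
By Hall's marriage theorem, this means |N(S)| ≥ |S| for every subset S, so no violating subset exists.

none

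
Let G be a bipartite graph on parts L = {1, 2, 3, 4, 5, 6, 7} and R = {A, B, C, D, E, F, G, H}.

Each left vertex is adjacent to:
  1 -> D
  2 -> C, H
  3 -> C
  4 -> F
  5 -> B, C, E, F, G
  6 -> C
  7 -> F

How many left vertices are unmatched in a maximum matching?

A valid assignment of size 5: 1-D, 2-H, 3-C, 4-F, 5-G.
The set {3, 4, 6, 7} has only 2 neighbours ({C, F}), so by Hall's theorem at most 5 of the 7 left vertices can be matched.
That matches 5 of the 7, leaving 2 unmatched; no matching can do better.

2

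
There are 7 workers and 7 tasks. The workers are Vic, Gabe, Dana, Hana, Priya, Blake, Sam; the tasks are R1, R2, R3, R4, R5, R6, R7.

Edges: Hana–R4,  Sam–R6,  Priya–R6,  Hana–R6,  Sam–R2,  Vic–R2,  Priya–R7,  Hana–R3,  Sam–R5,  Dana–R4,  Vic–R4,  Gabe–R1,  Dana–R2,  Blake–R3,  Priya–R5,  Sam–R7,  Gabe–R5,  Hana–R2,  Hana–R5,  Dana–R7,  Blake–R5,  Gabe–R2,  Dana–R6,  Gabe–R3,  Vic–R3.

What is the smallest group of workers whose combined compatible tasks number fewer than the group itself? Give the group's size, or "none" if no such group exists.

none

A matching saturating every worker exists, for instance Vic→R2, Gabe→R1, Dana→R4, Hana→R6, Priya→R5, Blake→R3, Sam→R7.
By Hall's marriage theorem, this means |N(S)| ≥ |S| for every subset S, so no violating subset exists.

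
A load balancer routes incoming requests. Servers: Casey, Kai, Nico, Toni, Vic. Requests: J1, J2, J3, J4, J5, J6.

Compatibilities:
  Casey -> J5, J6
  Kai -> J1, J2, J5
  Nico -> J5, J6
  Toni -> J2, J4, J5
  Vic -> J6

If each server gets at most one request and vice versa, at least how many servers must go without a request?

1

A valid assignment of size 4: Casey–J5, Kai–J1, Nico–J6, Toni–J2.
The set {Casey, Nico, Vic} has only 2 neighbours ({J5, J6}), so by Hall's theorem at most 4 of the 5 servers can be matched.
That matches 4 of the 5, leaving 1 unmatched; no matching can do better.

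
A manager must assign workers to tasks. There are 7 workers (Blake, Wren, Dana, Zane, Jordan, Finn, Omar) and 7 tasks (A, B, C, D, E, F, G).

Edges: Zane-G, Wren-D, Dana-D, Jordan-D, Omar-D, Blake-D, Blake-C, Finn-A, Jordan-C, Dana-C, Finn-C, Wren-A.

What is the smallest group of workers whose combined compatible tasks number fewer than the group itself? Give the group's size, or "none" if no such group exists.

Take S = {Blake, Dana, Jordan}. Its neighbourhood is {C, D}, so |N(S)| = 2 < |S| = 3.
Every subset of size less than 3 has at least as many neighbours as members, so 3 is the minimum.

3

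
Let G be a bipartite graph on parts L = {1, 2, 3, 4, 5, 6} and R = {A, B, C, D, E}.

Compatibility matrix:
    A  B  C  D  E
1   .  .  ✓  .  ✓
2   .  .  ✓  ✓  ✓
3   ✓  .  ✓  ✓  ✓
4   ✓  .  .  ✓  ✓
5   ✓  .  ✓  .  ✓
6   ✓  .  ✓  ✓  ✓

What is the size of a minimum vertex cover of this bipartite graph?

{A, C, D, E} is a vertex cover of size 4: every edge has an endpoint in this set.
No smaller cover exists because 1–C, 2–D, 3–A, 4–E is a matching of size 4, and a cover must include an endpoint of each of these disjoint edges (König's theorem).

4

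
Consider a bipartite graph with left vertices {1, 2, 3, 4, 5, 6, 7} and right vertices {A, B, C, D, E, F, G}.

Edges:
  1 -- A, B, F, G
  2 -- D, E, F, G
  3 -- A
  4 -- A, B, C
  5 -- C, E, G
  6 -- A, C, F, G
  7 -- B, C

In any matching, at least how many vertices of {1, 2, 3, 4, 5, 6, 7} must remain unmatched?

A valid assignment of size 7: 1–F, 2–D, 3–A, 4–C, 5–E, 6–G, 7–B.
This saturates every left vertex, so 7 is the maximum.
That matches 7 of the 7, leaving 0 unmatched; no matching can do better.

0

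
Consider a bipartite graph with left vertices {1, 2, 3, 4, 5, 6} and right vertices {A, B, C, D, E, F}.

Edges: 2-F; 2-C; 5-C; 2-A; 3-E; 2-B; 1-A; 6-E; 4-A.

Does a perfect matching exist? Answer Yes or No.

No

The set {1, 3, 4, 6} has only 2 neighbours ({A, E}), so by Hall's theorem at most 4 of the 6 left vertices can be matched.
Hence no matching covers every left vertex.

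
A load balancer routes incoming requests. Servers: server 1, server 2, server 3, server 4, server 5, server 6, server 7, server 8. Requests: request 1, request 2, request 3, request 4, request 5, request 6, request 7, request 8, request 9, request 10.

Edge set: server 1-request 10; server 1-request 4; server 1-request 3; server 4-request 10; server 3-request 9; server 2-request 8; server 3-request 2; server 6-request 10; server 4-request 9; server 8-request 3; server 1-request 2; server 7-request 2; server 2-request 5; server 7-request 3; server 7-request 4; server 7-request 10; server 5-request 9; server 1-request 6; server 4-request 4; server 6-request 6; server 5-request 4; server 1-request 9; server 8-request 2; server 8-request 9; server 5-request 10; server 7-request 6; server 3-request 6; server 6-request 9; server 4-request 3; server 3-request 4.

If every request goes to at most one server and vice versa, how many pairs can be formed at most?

7

A valid assignment of size 7: server 1–request 9, server 2–request 5, server 3–request 2, server 4–request 3, server 5–request 4, server 6–request 10, server 7–request 6.
The set {server 1, server 3, server 4, server 5, server 6, server 7, server 8} has only 6 neighbours ({request 10, request 2, request 3, request 4, request 6, request 9}), so by Hall's theorem at most 7 of the 8 servers can be matched.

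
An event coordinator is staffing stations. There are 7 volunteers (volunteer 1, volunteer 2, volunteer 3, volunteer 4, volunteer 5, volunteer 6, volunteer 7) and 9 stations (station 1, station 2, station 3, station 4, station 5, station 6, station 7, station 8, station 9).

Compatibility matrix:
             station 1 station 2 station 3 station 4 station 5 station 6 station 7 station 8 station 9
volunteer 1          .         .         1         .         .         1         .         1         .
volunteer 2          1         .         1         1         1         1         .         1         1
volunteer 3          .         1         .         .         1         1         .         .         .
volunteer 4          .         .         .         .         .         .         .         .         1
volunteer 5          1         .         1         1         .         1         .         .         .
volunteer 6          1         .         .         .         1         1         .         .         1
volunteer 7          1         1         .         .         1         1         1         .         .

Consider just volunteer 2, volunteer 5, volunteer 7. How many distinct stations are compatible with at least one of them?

9

The union of neighbours of {volunteer 2, volunteer 5, volunteer 7} is {station 1, station 2, station 3, station 4, station 5, station 6, station 7, station 8, station 9}, which has 9 elements.
Since |N(S)| = 9 ≥ |S| = 3, Hall's condition holds for this subset.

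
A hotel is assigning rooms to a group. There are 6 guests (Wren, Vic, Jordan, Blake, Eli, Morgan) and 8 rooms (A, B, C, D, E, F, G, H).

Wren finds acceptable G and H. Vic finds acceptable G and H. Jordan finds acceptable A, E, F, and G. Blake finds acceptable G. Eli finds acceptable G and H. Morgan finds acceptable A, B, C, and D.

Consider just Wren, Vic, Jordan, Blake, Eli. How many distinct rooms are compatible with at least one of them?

The union of neighbours of {Wren, Vic, Jordan, Blake, Eli} is {A, E, F, G, H}, which has 5 elements.
Since |N(S)| = 5 ≥ |S| = 5, Hall's condition holds for this subset.

5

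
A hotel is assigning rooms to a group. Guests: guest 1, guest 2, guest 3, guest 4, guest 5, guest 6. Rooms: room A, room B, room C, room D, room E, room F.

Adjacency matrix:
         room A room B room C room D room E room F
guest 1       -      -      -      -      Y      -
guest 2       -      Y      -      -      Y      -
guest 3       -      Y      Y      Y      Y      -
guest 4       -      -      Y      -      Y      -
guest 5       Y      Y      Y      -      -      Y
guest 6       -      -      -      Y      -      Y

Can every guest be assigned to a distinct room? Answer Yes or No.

One maximum matching: guest 1-room E, guest 2-room B, guest 3-room D, guest 4-room C, guest 5-room A, guest 6-room F.
All 6 guests are covered.

Yes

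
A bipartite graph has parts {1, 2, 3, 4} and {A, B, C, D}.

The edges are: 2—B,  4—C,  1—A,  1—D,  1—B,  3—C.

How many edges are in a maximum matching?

For example, pair 1→D, 2→B, 3→C.
The set {3, 4} has only 1 neighbour ({C}), so by Hall's theorem at most 3 of the 4 left vertices can be matched.

3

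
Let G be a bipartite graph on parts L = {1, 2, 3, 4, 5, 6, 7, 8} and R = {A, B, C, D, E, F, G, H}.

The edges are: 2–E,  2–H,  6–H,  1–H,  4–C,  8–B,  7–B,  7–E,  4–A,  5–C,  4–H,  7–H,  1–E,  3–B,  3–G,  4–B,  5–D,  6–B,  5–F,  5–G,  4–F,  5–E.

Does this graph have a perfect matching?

No

The set {1, 2, 6, 7, 8} has only 3 neighbours ({B, E, H}), so by Hall's theorem at most 6 of the 8 left vertices can be matched.
Hence no matching covers every left vertex.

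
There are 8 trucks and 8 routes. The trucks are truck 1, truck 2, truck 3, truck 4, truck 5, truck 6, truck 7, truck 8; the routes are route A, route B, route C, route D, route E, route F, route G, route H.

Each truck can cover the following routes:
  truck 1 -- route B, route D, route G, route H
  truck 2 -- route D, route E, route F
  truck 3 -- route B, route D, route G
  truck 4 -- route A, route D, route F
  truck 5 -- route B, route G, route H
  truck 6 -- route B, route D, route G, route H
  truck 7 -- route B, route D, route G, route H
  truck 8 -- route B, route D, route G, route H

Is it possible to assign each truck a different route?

The set {truck 1, truck 3, truck 5, truck 6, truck 7, truck 8} has only 4 neighbours ({route B, route D, route G, route H}), so by Hall's theorem at most 6 of the 8 trucks can be matched.
Hence no matching covers every truck.

No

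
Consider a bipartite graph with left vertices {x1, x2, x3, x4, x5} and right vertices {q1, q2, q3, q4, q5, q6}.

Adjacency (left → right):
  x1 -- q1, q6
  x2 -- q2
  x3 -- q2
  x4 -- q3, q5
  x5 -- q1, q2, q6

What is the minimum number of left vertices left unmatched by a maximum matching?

For example, pair x1-q1, x2-q2, x4-q5, x5-q6.
The set {x2, x3} has only 1 neighbour ({q2}), so by Hall's theorem at most 4 of the 5 left vertices can be matched.
That matches 4 of the 5, leaving 1 unmatched; no matching can do better.

1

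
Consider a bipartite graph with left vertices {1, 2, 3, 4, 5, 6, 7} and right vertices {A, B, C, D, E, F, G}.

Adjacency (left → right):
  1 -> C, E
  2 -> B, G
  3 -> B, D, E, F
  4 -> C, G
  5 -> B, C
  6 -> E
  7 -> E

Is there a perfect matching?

The set {1, 2, 4, 5, 6, 7} has only 4 neighbours ({B, C, E, G}), so by Hall's theorem at most 5 of the 7 left vertices can be matched.
Hence no matching covers every left vertex.

No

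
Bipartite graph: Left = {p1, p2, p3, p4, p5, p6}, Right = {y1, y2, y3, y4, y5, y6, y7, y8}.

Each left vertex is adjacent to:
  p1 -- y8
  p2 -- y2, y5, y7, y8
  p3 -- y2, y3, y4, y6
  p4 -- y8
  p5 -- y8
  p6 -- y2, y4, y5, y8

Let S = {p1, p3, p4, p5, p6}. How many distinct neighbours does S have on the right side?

The union of neighbours of {p1, p3, p4, p5, p6} is {y2, y3, y4, y5, y6, y8}, which has 6 elements.
Since |N(S)| = 6 ≥ |S| = 5, Hall's condition holds for this subset.

6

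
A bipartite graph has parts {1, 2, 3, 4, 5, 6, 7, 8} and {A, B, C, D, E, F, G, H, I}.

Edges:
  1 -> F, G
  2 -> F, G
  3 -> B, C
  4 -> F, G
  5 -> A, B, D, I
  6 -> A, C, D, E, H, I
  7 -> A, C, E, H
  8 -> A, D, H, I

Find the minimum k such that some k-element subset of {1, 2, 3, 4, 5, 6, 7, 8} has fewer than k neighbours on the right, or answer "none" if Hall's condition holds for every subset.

3

Take S = {1, 2, 4}. Its neighbourhood is {F, G}, so |N(S)| = 2 < |S| = 3.
Every subset of size less than 3 has at least as many neighbours as members, so 3 is the minimum.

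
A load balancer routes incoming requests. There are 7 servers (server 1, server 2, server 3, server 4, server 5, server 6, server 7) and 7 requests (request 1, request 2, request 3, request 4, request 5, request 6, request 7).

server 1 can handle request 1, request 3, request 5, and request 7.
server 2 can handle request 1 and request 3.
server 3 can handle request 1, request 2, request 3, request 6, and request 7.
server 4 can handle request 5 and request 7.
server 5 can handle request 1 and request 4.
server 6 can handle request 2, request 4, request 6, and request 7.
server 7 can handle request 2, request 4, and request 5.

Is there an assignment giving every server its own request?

For example, pair server 1→request 3, server 2→request 1, server 3→request 2, server 4→request 7, server 5→request 4, server 6→request 6, server 7→request 5.
All 7 servers are covered.

Yes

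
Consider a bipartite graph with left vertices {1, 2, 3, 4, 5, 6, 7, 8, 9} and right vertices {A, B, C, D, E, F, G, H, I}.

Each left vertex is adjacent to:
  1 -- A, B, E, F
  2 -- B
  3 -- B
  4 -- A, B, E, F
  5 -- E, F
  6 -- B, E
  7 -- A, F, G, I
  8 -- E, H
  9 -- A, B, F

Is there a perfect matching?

No

The set {1, 2, 3, 4, 5, 6, 9} has only 4 neighbours ({A, B, E, F}), so by Hall's theorem at most 6 of the 9 left vertices can be matched.
Hence no matching covers every left vertex.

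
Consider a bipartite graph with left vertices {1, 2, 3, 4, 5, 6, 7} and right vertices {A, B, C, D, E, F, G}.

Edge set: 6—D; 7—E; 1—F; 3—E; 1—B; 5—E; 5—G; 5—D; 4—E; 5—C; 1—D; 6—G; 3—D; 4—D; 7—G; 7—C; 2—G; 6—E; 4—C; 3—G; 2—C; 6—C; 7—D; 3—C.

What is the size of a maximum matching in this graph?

A valid assignment of size 5: 1-B, 2-G, 3-D, 4-C, 5-E.
The set {2, 3, 4, 5, 6, 7} has only 4 neighbours ({C, D, E, G}), so by Hall's theorem at most 5 of the 7 left vertices can be matched.

5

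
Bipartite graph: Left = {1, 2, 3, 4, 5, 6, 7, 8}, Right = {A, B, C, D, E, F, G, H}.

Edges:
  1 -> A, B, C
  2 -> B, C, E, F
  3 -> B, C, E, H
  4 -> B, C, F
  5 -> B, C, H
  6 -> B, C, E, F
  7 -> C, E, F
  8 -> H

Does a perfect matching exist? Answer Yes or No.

No

The set {2, 3, 4, 5, 6, 7, 8} has only 5 neighbours ({B, C, E, F, H}), so by Hall's theorem at most 6 of the 8 left vertices can be matched.
Hence no matching covers every left vertex.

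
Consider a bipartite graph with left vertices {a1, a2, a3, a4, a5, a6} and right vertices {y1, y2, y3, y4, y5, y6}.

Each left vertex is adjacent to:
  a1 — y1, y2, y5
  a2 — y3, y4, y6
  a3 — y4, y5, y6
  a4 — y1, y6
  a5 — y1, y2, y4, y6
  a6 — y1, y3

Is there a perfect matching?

For example, pair a1-y2, a2-y4, a3-y5, a4-y6, a5-y1, a6-y3.
All 6 left vertices are covered.

Yes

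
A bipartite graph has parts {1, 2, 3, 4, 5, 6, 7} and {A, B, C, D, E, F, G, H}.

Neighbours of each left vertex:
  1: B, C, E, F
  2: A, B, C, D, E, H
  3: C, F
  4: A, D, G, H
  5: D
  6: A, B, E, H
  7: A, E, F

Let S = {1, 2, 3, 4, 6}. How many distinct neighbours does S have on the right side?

8

The union of neighbours of {1, 2, 3, 4, 6} is {A, B, C, D, E, F, G, H}, which has 8 elements.
Since |N(S)| = 8 ≥ |S| = 5, Hall's condition holds for this subset.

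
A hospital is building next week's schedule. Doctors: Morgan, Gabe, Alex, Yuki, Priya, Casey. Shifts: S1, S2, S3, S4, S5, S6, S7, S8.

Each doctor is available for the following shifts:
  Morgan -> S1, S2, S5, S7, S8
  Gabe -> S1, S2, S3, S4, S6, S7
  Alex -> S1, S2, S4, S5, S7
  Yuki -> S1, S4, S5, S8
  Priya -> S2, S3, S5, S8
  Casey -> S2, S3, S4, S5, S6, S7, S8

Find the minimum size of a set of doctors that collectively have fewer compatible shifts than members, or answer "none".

A matching saturating every doctor exists, for instance Morgan→S1, Gabe→S6, Alex→S7, Yuki→S4, Priya→S8, Casey→S2.
By Hall's marriage theorem, this means |N(S)| ≥ |S| for every subset S, so no violating subset exists.

none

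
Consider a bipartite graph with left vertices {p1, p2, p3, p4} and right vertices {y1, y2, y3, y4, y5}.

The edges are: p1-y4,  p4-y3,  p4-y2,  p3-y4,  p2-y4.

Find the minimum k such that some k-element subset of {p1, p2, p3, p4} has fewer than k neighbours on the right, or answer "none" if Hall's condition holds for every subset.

Take S = {p1, p2}. Its neighbourhood is {y4}, so |N(S)| = 1 < |S| = 2.
No single vertex violates Hall's condition since each has at least one neighbour, so 2 is the minimum.

2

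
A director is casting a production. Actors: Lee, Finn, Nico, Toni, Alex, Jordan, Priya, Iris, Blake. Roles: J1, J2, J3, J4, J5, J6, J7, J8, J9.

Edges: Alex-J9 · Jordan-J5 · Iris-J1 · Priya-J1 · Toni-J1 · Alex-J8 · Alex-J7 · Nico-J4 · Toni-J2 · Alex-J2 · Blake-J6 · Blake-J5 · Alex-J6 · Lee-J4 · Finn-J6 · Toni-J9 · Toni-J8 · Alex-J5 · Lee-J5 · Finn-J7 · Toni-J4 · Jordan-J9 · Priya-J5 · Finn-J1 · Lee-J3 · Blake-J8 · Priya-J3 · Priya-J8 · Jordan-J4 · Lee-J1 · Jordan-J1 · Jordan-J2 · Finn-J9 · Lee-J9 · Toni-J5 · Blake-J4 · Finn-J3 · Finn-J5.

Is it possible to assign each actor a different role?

Yes

A valid assignment of size 9: Lee→J3, Finn→J7, Nico→J4, Toni→J2, Alex→J9, Jordan→J5, Priya→J8, Iris→J1, Blake→J6.
All 9 actors are covered.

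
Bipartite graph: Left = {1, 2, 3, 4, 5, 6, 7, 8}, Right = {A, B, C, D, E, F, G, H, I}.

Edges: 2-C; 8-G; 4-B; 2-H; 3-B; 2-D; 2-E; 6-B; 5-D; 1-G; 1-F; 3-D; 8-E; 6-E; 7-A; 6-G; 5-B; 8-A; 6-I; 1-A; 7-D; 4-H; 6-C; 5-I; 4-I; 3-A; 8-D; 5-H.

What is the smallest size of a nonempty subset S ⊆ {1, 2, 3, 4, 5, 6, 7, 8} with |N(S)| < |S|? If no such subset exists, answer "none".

none

A matching saturating every left vertex exists, for instance 1→F, 2→C, 3→B, 4→I, 5→H, 6→G, 7→D, 8→E.
By Hall's marriage theorem, this means |N(S)| ≥ |S| for every subset S, so no violating subset exists.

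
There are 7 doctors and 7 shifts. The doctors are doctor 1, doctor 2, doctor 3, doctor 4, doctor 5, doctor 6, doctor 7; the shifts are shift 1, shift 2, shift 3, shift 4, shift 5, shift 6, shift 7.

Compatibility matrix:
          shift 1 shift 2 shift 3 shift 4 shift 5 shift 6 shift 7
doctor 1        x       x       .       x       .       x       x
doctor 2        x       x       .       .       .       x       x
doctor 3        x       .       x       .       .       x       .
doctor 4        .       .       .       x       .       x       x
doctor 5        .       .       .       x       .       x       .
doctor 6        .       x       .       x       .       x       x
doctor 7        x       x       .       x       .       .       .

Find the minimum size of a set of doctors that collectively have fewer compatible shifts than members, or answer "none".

6

Take S = {doctor 1, doctor 2, doctor 4, doctor 5, doctor 6, doctor 7}. Its neighbourhood is {shift 1, shift 2, shift 4, shift 6, shift 7}, so |N(S)| = 5 < |S| = 6.
Every subset of size less than 6 has at least as many neighbours as members, so 6 is the minimum.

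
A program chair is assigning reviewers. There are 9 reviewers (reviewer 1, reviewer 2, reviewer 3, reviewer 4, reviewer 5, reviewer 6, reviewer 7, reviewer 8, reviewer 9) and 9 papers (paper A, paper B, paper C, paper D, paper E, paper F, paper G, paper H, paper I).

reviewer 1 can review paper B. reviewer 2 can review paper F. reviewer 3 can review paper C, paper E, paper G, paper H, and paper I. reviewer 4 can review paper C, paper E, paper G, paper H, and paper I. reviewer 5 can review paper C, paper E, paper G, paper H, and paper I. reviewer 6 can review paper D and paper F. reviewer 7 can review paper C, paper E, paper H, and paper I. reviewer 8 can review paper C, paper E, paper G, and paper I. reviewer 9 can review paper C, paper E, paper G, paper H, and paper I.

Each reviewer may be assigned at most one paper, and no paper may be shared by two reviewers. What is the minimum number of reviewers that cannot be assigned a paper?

1

One maximum matching: reviewer 1→paper B, reviewer 2→paper F, reviewer 3→paper G, reviewer 4→paper H, reviewer 5→paper C, reviewer 6→paper D, reviewer 7→paper E, reviewer 8→paper I.
The set {reviewer 3, reviewer 4, reviewer 5, reviewer 7, reviewer 8, reviewer 9} has only 5 neighbours ({paper C, paper E, paper G, paper H, paper I}), so by Hall's theorem at most 8 of the 9 reviewers can be matched.
That matches 8 of the 9, leaving 1 unmatched; no matching can do better.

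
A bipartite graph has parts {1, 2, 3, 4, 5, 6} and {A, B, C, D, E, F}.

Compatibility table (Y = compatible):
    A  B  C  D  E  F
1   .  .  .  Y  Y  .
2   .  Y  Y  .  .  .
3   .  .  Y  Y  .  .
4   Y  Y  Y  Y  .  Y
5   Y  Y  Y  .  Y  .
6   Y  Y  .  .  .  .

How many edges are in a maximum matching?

One maximum matching: 1→E, 2→C, 3→D, 4→F, 5→A, 6→B.
This saturates every left vertex, so 6 is the maximum.

6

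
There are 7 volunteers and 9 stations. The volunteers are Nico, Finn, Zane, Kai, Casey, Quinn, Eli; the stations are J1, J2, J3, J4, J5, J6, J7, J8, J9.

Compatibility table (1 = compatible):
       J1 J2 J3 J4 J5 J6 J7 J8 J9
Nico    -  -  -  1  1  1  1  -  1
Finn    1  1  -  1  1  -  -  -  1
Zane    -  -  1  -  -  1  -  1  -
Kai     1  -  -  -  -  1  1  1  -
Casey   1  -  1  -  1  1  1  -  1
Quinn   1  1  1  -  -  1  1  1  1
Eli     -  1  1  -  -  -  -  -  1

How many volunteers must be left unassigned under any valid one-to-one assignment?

One maximum matching: Nico-J7, Finn-J1, Zane-J3, Kai-J8, Casey-J6, Quinn-J2, Eli-J9.
This saturates every volunteer, so 7 is the maximum.
That matches 7 of the 7, leaving 0 unmatched; no matching can do better.

0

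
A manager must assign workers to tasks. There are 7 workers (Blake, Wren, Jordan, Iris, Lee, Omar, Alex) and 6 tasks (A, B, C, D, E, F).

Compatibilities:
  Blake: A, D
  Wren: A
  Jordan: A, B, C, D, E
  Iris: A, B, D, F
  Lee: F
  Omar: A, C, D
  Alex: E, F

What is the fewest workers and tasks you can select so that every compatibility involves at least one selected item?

6

A maximum matching has 6 edges (e.g. Blake–D, Wren–A, Jordan–E, Iris–B, Lee–F, Omar–C).
By König's theorem the minimum vertex cover has the same size. One such cover is {A, B, C, D, E, F}.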